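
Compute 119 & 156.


0b1110111 & 0b10011100 = 0b10100 = 20

20


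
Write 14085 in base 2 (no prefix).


14085 = 11011100000101 in binary

11011100000101


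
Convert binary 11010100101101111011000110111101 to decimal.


11010100101101111011000110111101 in decimal = 3568808381

3568808381


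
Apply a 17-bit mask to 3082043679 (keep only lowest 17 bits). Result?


3082043679 & 131071 = 16671

16671


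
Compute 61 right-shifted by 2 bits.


0b111101 >> 2 = 0b1111 = 15

15


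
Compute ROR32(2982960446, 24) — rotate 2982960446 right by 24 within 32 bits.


Rotate 0b10110001110011000101110100111110 right by 24 (32-bit) = 0b11001100010111010011111010110001 = 3428662961

3428662961


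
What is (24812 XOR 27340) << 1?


Step 1: 24812 ^ 27340 = 2592
Step 2: 2592 << 1 = 5184

5184


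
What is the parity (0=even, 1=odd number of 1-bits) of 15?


0b1111 has 4 ones => parity 0

0


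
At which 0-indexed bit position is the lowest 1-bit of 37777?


0b1001001110010001. Lowest set bit at position 0

0


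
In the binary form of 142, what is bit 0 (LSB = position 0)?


0b10001110, position 0 = 0

0


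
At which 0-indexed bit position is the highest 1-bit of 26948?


0b110100101000100. Highest set bit at position 14

14


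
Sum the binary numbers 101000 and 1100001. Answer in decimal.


101000 + 1100001 = 10001001 = 137

137


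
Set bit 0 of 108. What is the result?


108 | (1 << 0) = 108 | 1 = 109

109


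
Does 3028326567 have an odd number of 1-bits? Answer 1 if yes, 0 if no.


0b10110100100000001001100010100111 has 13 ones => parity 1

1


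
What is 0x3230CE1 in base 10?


3230CE1 hex = 52628705 decimal

52628705


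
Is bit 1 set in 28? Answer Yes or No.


0b11100, bit 1 = 0. No

No


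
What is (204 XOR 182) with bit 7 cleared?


Step 1: 204 ^ 182 = 122
Step 2: 122 & ~(1 << 7) = 122

122


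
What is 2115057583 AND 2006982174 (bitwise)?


0b1111110000100010011011110101111 & 0b1110111101000000001111000011110 = 0b1110110000000000001011000001110 = 1979717134

1979717134


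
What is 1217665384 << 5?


0b1001000100101000001100101101000 << 5 = 0b100100010010100000110010110100000000 = 38965292288

38965292288


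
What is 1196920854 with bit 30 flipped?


1196920854 ^ (1 << 30) = 1196920854 ^ 1073741824 = 123179030

123179030


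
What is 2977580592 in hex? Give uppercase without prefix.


2977580592 = B17A4630 hex

B17A4630


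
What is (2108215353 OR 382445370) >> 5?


Step 1: 2108215353 | 382445370 = 2146170683
Step 2: 2146170683 >> 5 = 67067833

67067833


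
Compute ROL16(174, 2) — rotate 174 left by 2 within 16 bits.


Rotate 0b10101110 left by 2 (16-bit) = 0b1010111000 = 696

696


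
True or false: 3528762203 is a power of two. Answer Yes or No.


0b11010010010101001010001101011011. Multiple bits set => No

No


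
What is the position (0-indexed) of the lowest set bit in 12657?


0b11000101110001. Lowest set bit at position 0

0


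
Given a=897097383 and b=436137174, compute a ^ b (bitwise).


897097383 ^ 436137174 = 747008625

747008625


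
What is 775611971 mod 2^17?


775611971 & 131071 = 58947

58947


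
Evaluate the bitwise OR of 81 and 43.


0b1010001 | 0b101011 = 0b1111011 = 123

123


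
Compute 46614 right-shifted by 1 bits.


0b1011011000010110 >> 1 = 0b101101100001011 = 23307

23307


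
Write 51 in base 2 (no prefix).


51 = 110011 in binary

110011


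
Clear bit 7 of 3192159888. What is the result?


3192159888 & ~(1 << 7) = 3192159760

3192159760


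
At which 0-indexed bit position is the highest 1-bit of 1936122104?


0b1110011011001101110000011111000. Highest set bit at position 30

30


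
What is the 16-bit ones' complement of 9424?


9424 ^ 65535 = 56111

56111


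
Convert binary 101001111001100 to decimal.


101001111001100 in decimal = 21452

21452


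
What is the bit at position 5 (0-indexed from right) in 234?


0b11101010, position 5 = 1

1


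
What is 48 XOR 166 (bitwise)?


0b110000 ^ 0b10100110 = 0b10010110 = 150

150


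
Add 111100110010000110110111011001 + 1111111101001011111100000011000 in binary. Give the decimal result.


111100110010000110110111011001 + 1111111101001011111100000011000 = 10111100011011100110010111110001 = 3161351665

3161351665


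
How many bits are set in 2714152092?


0b10100001110001101010110010011100 has 15 set bits

15


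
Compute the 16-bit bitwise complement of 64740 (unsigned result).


~0b1111110011100100 = 0b1100011011 = 795 (16-bit unsigned)

795


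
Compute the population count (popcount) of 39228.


0b1001100100111100 has 8 set bits

8


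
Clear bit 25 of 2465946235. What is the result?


2465946235 & ~(1 << 25) = 2432391803

2432391803


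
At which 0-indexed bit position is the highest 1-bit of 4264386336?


0b11111110001011010101111100100000. Highest set bit at position 31

31


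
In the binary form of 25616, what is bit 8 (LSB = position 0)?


0b110010000010000, position 8 = 0

0


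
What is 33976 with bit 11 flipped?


33976 ^ (1 << 11) = 33976 ^ 2048 = 36024

36024


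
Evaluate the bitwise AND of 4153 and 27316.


0b1000000111001 & 0b110101010110100 = 0b110000 = 48

48


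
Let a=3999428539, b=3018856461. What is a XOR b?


3999428539 ^ 3018856461 = 1569879990

1569879990


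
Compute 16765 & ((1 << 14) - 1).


16765 & 16383 = 381

381


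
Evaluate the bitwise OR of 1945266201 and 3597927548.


0b1110011111100100110100000011001 | 0b11010110011101000000010001111100 = 0b11110111111101100110110001111101 = 4160121981

4160121981


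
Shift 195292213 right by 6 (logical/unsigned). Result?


0b1011101000111110110000110101 >> 6 = 0b1011101000111110110000 = 3051440

3051440


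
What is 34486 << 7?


0b1000011010110110 << 7 = 0b10000110101101100000000 = 4414208

4414208


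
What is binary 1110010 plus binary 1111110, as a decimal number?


1110010 + 1111110 = 11110000 = 240

240


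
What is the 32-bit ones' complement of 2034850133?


2034850133 ^ 4294967295 = 2260117162

2260117162


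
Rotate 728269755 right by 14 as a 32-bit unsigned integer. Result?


Rotate 0b101011011010001000001110111011 right by 14 (32-bit) = 0b1110111011001010110110100010 = 250391970

250391970


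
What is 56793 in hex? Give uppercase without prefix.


56793 = DDD9 hex

DDD9


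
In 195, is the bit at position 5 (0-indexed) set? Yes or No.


0b11000011, bit 5 = 0. No

No


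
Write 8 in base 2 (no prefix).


8 = 1000 in binary

1000


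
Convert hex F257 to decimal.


F257 hex = 62039 decimal

62039


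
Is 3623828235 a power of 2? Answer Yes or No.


0b11010111111111110011101100001011. Multiple bits set => No

No


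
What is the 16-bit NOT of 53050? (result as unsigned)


~0b1100111100111010 = 0b11000011000101 = 12485 (16-bit unsigned)

12485


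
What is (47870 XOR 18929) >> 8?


Step 1: 47870 ^ 18929 = 62223
Step 2: 62223 >> 8 = 243

243


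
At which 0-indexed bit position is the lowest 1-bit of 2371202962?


0b10001101010101011010111110010010. Lowest set bit at position 1

1


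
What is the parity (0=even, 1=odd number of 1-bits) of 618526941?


0b100100110111011111100011011101 has 19 ones => parity 1

1


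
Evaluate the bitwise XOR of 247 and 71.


0b11110111 ^ 0b1000111 = 0b10110000 = 176

176


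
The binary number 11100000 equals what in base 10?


11100000 in decimal = 224

224


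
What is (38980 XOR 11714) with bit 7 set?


Step 1: 38980 ^ 11714 = 46470
Step 2: 46470 | (1 << 7) = 46470 | 128 = 46470

46470


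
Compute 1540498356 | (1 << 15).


1540498356 | (1 << 15) = 1540498356 | 32768 = 1540531124

1540531124


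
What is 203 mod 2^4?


203 & 15 = 11

11


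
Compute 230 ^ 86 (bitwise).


0b11100110 ^ 0b1010110 = 0b10110000 = 176

176


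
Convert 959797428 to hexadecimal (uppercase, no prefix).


959797428 = 393558B4 hex

393558B4


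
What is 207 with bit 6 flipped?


207 ^ (1 << 6) = 207 ^ 64 = 143

143


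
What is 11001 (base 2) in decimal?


11001 in decimal = 25

25


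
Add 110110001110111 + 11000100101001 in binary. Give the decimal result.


110110001110111 + 11000100101001 = 1001110110100000 = 40352

40352


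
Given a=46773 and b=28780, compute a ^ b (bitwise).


46773 ^ 28780 = 50905

50905


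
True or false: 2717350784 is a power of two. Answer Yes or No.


0b10100001111101110111101110000000. Multiple bits set => No

No


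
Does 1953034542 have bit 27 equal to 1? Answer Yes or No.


0b1110100011010001111000100101110, bit 27 = 0. No

No


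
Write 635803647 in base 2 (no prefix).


635803647 = 100101111001011001011111111111 in binary

100101111001011001011111111111


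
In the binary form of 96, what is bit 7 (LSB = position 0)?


0b1100000, position 7 = 0

0


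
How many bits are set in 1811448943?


0b1101011111110001000010001101111 has 18 set bits

18


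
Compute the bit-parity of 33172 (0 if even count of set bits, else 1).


0b1000000110010100 has 5 ones => parity 1

1


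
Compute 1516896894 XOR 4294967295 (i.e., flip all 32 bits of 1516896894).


1516896894 ^ 4294967295 = 2778070401

2778070401


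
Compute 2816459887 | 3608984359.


0b10100111110111111100010001101111 | 0b11010111000111001011101100100111 = 0b11110111110111111111111101101111 = 4158652271

4158652271


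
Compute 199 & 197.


0b11000111 & 0b11000101 = 0b11000101 = 197

197


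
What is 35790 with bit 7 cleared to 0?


35790 & ~(1 << 7) = 35662

35662


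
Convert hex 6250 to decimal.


6250 hex = 25168 decimal

25168


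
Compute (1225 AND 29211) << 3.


Step 1: 1225 & 29211 = 9
Step 2: 9 << 3 = 72

72


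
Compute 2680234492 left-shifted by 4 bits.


0b10011111110000010010000111111100 << 4 = 0b100111111100000100100001111111000000 = 42883751872

42883751872


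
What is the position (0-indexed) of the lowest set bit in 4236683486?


0b11111100100001101010100011011110. Lowest set bit at position 1

1


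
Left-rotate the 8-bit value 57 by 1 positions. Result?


Rotate 0b111001 left by 1 (8-bit) = 0b1110010 = 114

114


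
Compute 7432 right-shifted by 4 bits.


0b1110100001000 >> 4 = 0b111010000 = 464

464


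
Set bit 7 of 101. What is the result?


101 | (1 << 7) = 101 | 128 = 229

229


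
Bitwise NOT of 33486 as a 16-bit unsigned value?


~0b1000001011001110 = 0b111110100110001 = 32049 (16-bit unsigned)

32049


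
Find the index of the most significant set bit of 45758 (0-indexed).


0b1011001010111110. Highest set bit at position 15

15


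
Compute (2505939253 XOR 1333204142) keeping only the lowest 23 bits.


Step 1: 2505939253 ^ 1333204142 = 3660221851
Step 2: 3660221851 & 8388607 = 2788763

2788763


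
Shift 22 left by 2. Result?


0b10110 << 2 = 0b1011000 = 88

88


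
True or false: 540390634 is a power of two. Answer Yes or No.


0b100000001101011011010011101010. Multiple bits set => No

No


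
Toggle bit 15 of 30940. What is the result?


30940 ^ (1 << 15) = 30940 ^ 32768 = 63708

63708


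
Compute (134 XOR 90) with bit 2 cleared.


Step 1: 134 ^ 90 = 220
Step 2: 220 & ~(1 << 2) = 216

216


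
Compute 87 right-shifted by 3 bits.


0b1010111 >> 3 = 0b1010 = 10

10


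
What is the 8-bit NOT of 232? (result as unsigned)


~0b11101000 = 0b10111 = 23 (8-bit unsigned)

23


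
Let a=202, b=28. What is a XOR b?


202 ^ 28 = 214

214


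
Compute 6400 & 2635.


0b1100100000000 & 0b101001001011 = 0b100000000000 = 2048

2048


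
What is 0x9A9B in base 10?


9A9B hex = 39579 decimal

39579


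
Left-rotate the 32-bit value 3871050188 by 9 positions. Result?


Rotate 0b11100110101110111000100111001100 left by 9 (32-bit) = 0b1110111000100111001100111001101 = 1997773261

1997773261


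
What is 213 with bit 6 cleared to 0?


213 & ~(1 << 6) = 149

149


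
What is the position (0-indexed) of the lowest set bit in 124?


0b1111100. Lowest set bit at position 2

2


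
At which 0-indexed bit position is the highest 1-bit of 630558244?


0b100101100101011000111000100100. Highest set bit at position 29

29


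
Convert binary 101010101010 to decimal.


101010101010 in decimal = 2730

2730


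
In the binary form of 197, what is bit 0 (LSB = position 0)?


0b11000101, position 0 = 1

1


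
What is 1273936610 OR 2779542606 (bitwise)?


0b1001011111011101011101011100010 | 0b10100101101011000111010001001110 = 0b11101111111011101111111011101110 = 4025417454

4025417454


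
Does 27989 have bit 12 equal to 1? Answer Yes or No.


0b110110101010101, bit 12 = 0. No

No


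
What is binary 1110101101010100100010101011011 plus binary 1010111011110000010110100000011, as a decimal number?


1110101101010100100010101011011 + 1010111011110000010110100000011 = 11001101001000100111001001011110 = 3441586782

3441586782


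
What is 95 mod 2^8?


95 & 255 = 95

95


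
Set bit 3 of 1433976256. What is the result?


1433976256 | (1 << 3) = 1433976256 | 8 = 1433976264

1433976264


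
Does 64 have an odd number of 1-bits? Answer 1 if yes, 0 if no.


0b1000000 has 1 ones => parity 1

1


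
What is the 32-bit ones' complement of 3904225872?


3904225872 ^ 4294967295 = 390741423

390741423


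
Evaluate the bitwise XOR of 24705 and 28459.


0b110000010000001 ^ 0b110111100101011 = 0b111110101010 = 4010

4010


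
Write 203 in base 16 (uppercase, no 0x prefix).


203 = CB hex

CB


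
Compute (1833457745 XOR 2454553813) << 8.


Step 1: 1833457745 ^ 2454553813 = 4278574212
Step 2: 4278574212 << 8 = 1095314998272

1095314998272


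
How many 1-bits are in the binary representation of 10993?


0b10101011110001 has 8 set bits

8


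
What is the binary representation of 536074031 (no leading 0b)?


536074031 = 11111111100111101011100101111 in binary

11111111100111101011100101111


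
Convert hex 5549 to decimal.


5549 hex = 21833 decimal

21833


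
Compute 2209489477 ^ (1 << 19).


2209489477 ^ (1 << 19) = 2209489477 ^ 524288 = 2210013765

2210013765


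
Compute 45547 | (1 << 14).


45547 | (1 << 14) = 45547 | 16384 = 61931

61931


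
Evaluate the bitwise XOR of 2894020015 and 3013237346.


0b10101100011111110011110110101111 ^ 0b10110011100110100101101001100010 = 0b11111111001010110011111001101 = 535128013

535128013


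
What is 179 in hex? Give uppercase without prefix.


179 = B3 hex

B3


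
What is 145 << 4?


0b10010001 << 4 = 0b100100010000 = 2320

2320


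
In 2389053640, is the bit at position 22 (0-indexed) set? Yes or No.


0b10001110011001100001000011001000, bit 22 = 1. Yes

Yes


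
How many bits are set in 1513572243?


0b1011010001101110100011110010011 has 17 set bits

17


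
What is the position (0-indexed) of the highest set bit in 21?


0b10101. Highest set bit at position 4

4


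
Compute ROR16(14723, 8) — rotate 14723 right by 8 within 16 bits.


Rotate 0b11100110000011 right by 8 (16-bit) = 0b1000001100111001 = 33593

33593


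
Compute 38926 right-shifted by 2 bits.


0b1001100000001110 >> 2 = 0b10011000000011 = 9731

9731


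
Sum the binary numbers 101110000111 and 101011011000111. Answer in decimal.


101110000111 + 101011011000111 = 110001001001110 = 25166

25166


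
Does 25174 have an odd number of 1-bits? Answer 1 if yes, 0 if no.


0b110001001010110 has 7 ones => parity 1

1


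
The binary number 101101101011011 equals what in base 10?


101101101011011 in decimal = 23387

23387


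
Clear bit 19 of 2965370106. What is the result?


2965370106 & ~(1 << 19) = 2964845818

2964845818


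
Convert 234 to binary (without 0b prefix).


234 = 11101010 in binary

11101010


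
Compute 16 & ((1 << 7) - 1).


16 & 127 = 16

16


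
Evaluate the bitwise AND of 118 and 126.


0b1110110 & 0b1111110 = 0b1110110 = 118

118


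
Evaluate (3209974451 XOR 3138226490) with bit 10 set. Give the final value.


Step 1: 3209974451 ^ 3138226490 = 72997769
Step 2: 72997769 | (1 << 10) = 72997769 | 1024 = 72998793

72998793


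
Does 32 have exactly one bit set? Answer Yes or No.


0b100000. Only one bit set => Yes

Yes


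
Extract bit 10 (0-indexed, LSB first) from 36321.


0b1000110111100001, position 10 = 1

1


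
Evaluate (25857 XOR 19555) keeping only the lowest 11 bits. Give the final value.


Step 1: 25857 ^ 19555 = 10594
Step 2: 10594 & 2047 = 354

354


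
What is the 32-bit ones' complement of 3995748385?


3995748385 ^ 4294967295 = 299218910

299218910


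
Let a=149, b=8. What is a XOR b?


149 ^ 8 = 157

157


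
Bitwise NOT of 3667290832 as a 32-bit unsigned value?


~0b11011010100101100110101011010000 = 0b100101011010011001010100101111 = 627676463 (32-bit unsigned)

627676463


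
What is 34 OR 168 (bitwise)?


0b100010 | 0b10101000 = 0b10101010 = 170

170


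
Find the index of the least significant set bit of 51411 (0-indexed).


0b1100100011010011. Lowest set bit at position 0

0


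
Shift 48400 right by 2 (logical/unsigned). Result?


0b1011110100010000 >> 2 = 0b10111101000100 = 12100

12100


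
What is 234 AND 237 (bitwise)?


0b11101010 & 0b11101101 = 0b11101000 = 232

232


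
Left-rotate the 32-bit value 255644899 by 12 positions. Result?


Rotate 0b1111001111001101010011100011 left by 12 (32-bit) = 0b11001101010011100011000011110011 = 3444453619

3444453619


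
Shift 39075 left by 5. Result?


0b1001100010100011 << 5 = 0b100110001010001100000 = 1250400

1250400


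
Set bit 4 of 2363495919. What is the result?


2363495919 | (1 << 4) = 2363495919 | 16 = 2363495935

2363495935


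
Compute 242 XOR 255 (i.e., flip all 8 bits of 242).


242 ^ 255 = 13

13


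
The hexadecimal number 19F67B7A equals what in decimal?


19F67B7A hex = 435583866 decimal

435583866


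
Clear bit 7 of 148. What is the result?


148 & ~(1 << 7) = 20

20


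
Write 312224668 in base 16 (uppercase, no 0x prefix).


312224668 = 129C2B9C hex

129C2B9C


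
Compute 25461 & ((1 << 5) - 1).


25461 & 31 = 21

21


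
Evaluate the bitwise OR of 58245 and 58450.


0b1110001110000101 | 0b1110010001010010 = 0b1110011111010111 = 59351

59351


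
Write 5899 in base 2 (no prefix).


5899 = 1011100001011 in binary

1011100001011


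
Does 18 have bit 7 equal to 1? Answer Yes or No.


0b10010, bit 7 = 0. No

No


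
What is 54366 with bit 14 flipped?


54366 ^ (1 << 14) = 54366 ^ 16384 = 37982

37982


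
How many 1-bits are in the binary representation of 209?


0b11010001 has 4 set bits

4


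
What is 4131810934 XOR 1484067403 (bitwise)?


0b11110110010001100110111001110110 ^ 0b1011000011101010001001001001011 = 0b10101110001100110111110000111101 = 2922609725

2922609725


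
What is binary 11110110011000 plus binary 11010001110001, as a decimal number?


11110110011000 + 11010001110001 = 111001000001001 = 29193

29193


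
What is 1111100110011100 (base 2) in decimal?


1111100110011100 in decimal = 63900

63900


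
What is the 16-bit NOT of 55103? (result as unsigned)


~0b1101011100111111 = 0b10100011000000 = 10432 (16-bit unsigned)

10432


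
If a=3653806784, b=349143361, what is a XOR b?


3653806784 ^ 349143361 = 3439799169

3439799169


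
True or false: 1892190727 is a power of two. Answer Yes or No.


0b1110000110010001000101000000111. Multiple bits set => No

No


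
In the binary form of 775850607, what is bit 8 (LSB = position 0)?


0b101110001111101000101001101111, position 8 = 0

0


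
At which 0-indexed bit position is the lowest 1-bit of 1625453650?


0b1100000111000100111010001010010. Lowest set bit at position 1

1


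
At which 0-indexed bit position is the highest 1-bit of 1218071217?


0b1001000100110100100101010110001. Highest set bit at position 30

30


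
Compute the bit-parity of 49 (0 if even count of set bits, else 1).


0b110001 has 3 ones => parity 1

1


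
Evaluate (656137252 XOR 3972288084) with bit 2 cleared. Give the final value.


Step 1: 656137252 ^ 3972288084 = 3420426864
Step 2: 3420426864 & ~(1 << 2) = 3420426864

3420426864


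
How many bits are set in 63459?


0b1111011111100011 has 12 set bits

12


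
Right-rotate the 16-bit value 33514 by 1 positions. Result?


Rotate 0b1000001011101010 right by 1 (16-bit) = 0b100000101110101 = 16757

16757


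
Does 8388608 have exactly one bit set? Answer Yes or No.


0b100000000000000000000000. Only one bit set => Yes

Yes


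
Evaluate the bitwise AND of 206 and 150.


0b11001110 & 0b10010110 = 0b10000110 = 134

134


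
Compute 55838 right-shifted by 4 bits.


0b1101101000011110 >> 4 = 0b110110100001 = 3489

3489


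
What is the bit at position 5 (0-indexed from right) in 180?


0b10110100, position 5 = 1

1


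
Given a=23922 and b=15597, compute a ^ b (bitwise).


23922 ^ 15597 = 24991

24991


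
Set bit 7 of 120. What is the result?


120 | (1 << 7) = 120 | 128 = 248

248


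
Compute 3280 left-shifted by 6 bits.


0b110011010000 << 6 = 0b110011010000000000 = 209920

209920


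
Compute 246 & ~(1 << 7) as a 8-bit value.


246 & ~(1 << 7) = 118

118


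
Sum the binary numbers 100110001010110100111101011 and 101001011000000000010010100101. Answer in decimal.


100110001010110100111101011 + 101001011000000000010010100101 = 101110001001010110111010010000 = 774205072

774205072


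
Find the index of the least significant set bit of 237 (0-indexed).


0b11101101. Lowest set bit at position 0

0


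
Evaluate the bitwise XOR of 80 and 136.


0b1010000 ^ 0b10001000 = 0b11011000 = 216

216


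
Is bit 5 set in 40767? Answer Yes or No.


0b1001111100111111, bit 5 = 1. Yes

Yes


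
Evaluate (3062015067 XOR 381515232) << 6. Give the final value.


Step 1: 3062015067 ^ 381515232 = 2688537019
Step 2: 2688537019 << 6 = 172066369216

172066369216


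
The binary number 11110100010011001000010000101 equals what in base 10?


11110100010011001000010000101 in decimal = 512331909

512331909


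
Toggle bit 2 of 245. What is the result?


245 ^ (1 << 2) = 245 ^ 4 = 241

241


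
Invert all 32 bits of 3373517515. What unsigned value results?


3373517515 ^ 4294967295 = 921449780

921449780


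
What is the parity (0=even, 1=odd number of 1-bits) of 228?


0b11100100 has 4 ones => parity 0

0


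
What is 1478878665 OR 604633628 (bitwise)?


0b1011000001001011110010111001001 | 0b100100000010011111101000011100 = 0b1111100001011011111111111011101 = 2083389405

2083389405


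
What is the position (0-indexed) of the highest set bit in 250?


0b11111010. Highest set bit at position 7

7


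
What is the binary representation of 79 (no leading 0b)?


79 = 1001111 in binary

1001111


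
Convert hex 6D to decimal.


6D hex = 109 decimal

109


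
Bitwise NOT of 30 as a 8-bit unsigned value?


~0b11110 = 0b11100001 = 225 (8-bit unsigned)

225


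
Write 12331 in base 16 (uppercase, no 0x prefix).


12331 = 302B hex

302B


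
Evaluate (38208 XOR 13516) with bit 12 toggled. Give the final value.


Step 1: 38208 ^ 13516 = 41356
Step 2: 41356 ^ (1 << 12) = 41356 ^ 4096 = 45452

45452


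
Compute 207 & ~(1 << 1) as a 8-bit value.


207 & ~(1 << 1) = 205

205


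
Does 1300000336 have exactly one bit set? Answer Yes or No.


0b1001101011111000110111001010000. Multiple bits set => No

No


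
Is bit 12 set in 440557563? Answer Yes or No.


0b11010010000100101111111111011, bit 12 = 1. Yes

Yes


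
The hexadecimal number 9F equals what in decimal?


9F hex = 159 decimal

159


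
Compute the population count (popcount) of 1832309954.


0b1101101001101101101010011000010 has 16 set bits

16


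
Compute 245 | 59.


0b11110101 | 0b111011 = 0b11111111 = 255

255


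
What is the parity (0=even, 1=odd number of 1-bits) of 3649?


0b111001000001 has 5 ones => parity 1

1


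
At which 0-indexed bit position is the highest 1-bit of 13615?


0b11010100101111. Highest set bit at position 13

13


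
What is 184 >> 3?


0b10111000 >> 3 = 0b10111 = 23

23


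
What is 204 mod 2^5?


204 & 31 = 12

12


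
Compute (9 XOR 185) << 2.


Step 1: 9 ^ 185 = 176
Step 2: 176 << 2 = 704

704


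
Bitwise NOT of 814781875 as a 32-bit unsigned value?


~0b110000100100001001010110110011 = 0b11001111011011110110101001001100 = 3480185420 (32-bit unsigned)

3480185420


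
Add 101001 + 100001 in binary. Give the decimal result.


101001 + 100001 = 1001010 = 74

74


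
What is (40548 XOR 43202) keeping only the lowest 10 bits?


Step 1: 40548 ^ 43202 = 13990
Step 2: 13990 & 1023 = 678

678


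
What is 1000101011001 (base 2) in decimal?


1000101011001 in decimal = 4441

4441


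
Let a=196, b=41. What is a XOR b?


196 ^ 41 = 237

237


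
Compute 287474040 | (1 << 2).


287474040 | (1 << 2) = 287474040 | 4 = 287474044

287474044


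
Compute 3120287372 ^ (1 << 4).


3120287372 ^ (1 << 4) = 3120287372 ^ 16 = 3120287388

3120287388


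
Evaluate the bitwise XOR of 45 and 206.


0b101101 ^ 0b11001110 = 0b11100011 = 227

227


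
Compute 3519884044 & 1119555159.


0b11010001110011010010101100001100 & 0b1000010101110110000111001010111 = 0b1000000100010010000101000000100 = 1082722820

1082722820


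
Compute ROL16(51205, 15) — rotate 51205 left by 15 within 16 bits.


Rotate 0b1100100000000101 left by 15 (16-bit) = 0b1110010000000010 = 58370

58370


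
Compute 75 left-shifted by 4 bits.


0b1001011 << 4 = 0b10010110000 = 1200

1200


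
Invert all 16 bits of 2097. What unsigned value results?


2097 ^ 65535 = 63438

63438


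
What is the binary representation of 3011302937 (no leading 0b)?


3011302937 = 10110011011111001101011000011001 in binary

10110011011111001101011000011001


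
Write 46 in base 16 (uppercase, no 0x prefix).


46 = 2E hex

2E


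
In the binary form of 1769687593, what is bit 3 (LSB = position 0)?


0b1101001011110110100101000101001, position 3 = 1

1


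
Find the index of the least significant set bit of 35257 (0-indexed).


0b1000100110111001. Lowest set bit at position 0

0


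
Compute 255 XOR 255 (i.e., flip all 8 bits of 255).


255 ^ 255 = 0

0


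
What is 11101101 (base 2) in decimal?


11101101 in decimal = 237

237


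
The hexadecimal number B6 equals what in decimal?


B6 hex = 182 decimal

182


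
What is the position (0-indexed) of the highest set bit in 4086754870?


0b11110011100101101110111000110110. Highest set bit at position 31

31


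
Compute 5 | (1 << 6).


5 | (1 << 6) = 5 | 64 = 69

69


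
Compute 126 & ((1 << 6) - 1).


126 & 63 = 62

62


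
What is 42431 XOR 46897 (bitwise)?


0b1010010110111111 ^ 0b1011011100110001 = 0b1001010001110 = 4750

4750


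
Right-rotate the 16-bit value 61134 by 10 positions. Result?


Rotate 0b1110111011001110 right by 10 (16-bit) = 0b1011001110111011 = 46011

46011


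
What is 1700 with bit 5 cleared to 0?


1700 & ~(1 << 5) = 1668

1668


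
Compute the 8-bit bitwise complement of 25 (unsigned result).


~0b11001 = 0b11100110 = 230 (8-bit unsigned)

230


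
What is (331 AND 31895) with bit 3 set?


Step 1: 331 & 31895 = 3
Step 2: 3 | (1 << 3) = 3 | 8 = 11

11


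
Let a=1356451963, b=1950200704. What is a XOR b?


1356451963 ^ 1950200704 = 618947579

618947579


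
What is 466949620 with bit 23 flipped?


466949620 ^ (1 << 23) = 466949620 ^ 8388608 = 458561012

458561012


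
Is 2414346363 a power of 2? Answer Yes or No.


0b10001111111010000000000001111011. Multiple bits set => No

No


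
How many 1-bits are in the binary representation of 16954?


0b100001000111010 has 6 set bits

6


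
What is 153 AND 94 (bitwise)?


0b10011001 & 0b1011110 = 0b11000 = 24

24


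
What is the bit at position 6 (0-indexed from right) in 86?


0b1010110, position 6 = 1

1


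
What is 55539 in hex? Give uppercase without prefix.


55539 = D8F3 hex

D8F3


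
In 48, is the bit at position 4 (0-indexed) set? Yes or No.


0b110000, bit 4 = 1. Yes

Yes


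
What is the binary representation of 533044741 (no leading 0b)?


533044741 = 11111110001011001111000000101 in binary

11111110001011001111000000101


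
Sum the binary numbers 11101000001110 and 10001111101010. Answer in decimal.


11101000001110 + 10001111101010 = 101110111111000 = 24056

24056


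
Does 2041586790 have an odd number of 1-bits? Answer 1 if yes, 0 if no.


0b1111001101100000010010001100110 has 14 ones => parity 0

0


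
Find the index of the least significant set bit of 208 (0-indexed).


0b11010000. Lowest set bit at position 4

4


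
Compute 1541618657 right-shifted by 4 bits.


0b1011011111000110011101111100001 >> 4 = 0b101101111100011001110111110 = 96351166

96351166


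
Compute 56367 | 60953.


0b1101110000101111 | 0b1110111000011001 = 0b1111111000111111 = 65087

65087


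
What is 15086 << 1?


0b11101011101110 << 1 = 0b111010111011100 = 30172

30172


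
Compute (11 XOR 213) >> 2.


Step 1: 11 ^ 213 = 222
Step 2: 222 >> 2 = 55

55


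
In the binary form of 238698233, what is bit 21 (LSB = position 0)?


0b1110001110100011111011111001, position 21 = 1

1


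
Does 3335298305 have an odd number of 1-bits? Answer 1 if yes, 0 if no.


0b11000110110011001001110100000001 has 14 ones => parity 0

0


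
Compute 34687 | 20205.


0b1000011101111111 | 0b100111011101101 = 0b1100111111111111 = 53247

53247


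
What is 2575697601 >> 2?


0b10011001100001100000011011000001 >> 2 = 0b100110011000011000000110110000 = 643924400

643924400


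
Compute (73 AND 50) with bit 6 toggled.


Step 1: 73 & 50 = 0
Step 2: 0 ^ (1 << 6) = 0 ^ 64 = 64

64


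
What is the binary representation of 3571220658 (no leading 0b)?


3571220658 = 11010100110111001000000010110010 in binary

11010100110111001000000010110010


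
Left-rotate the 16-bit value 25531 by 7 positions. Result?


Rotate 0b110001110111011 left by 7 (16-bit) = 0b1101110110110001 = 56753

56753


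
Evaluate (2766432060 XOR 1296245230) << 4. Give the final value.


Step 1: 2766432060 ^ 1296245230 = 3920053970
Step 2: 3920053970 << 4 = 62720863520

62720863520


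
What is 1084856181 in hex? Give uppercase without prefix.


1084856181 = 40A99775 hex

40A99775


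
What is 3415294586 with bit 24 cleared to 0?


3415294586 & ~(1 << 24) = 3398517370

3398517370


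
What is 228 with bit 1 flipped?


228 ^ (1 << 1) = 228 ^ 2 = 230

230


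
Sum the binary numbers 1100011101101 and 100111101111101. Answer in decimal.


1100011101101 + 100111101111101 = 110100001101010 = 26730

26730


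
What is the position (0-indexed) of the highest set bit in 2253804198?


0b10000110010101100101001010100110. Highest set bit at position 31

31


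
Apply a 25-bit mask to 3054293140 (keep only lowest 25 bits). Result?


3054293140 & 33554431 = 839828

839828


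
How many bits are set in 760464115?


0b101101010100111100001011110011 has 17 set bits

17


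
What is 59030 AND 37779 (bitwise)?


0b1110011010010110 & 0b1001001110010011 = 0b1000001010010010 = 33426

33426


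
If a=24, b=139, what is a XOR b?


24 ^ 139 = 147

147


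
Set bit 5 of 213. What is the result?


213 | (1 << 5) = 213 | 32 = 245

245


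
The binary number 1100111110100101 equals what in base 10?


1100111110100101 in decimal = 53157

53157


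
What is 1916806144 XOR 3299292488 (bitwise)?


0b1110010010000000010010000000000 ^ 0b11000100101001110011010101001000 = 0b10110110111001110001000101001000 = 3068596552

3068596552


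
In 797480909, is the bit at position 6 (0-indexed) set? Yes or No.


0b101111100010001001011111001101, bit 6 = 1. Yes

Yes


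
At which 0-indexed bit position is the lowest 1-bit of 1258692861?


0b1001011000001100010000011111101. Lowest set bit at position 0

0


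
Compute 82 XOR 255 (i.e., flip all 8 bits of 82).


82 ^ 255 = 173

173


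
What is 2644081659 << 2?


0b10011101100110010111101111111011 << 2 = 0b1001110110011001011110111111101100 = 10576326636

10576326636


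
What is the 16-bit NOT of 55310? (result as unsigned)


~0b1101100000001110 = 0b10011111110001 = 10225 (16-bit unsigned)

10225


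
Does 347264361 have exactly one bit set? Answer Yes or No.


0b10100101100101101010101101001. Multiple bits set => No

No


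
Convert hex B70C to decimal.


B70C hex = 46860 decimal

46860


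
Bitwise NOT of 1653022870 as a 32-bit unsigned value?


~0b1100010100001110010000010010110 = 0b10011101011110001101111101101001 = 2641944425 (32-bit unsigned)

2641944425


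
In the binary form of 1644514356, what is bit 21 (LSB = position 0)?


0b1100010000001010100110000110100, position 21 = 0

0


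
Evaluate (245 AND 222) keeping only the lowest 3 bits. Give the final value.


Step 1: 245 & 222 = 212
Step 2: 212 & 7 = 4

4


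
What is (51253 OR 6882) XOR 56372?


Step 1: 51253 | 6882 = 56055
Step 2: 56055 ^ 56372 = 1731

1731


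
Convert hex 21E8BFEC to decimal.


21E8BFEC hex = 568901612 decimal

568901612


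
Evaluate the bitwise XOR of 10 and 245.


0b1010 ^ 0b11110101 = 0b11111111 = 255

255


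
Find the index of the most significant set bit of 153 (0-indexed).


0b10011001. Highest set bit at position 7

7


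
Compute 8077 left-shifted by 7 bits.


0b1111110001101 << 7 = 0b11111100011010000000 = 1033856

1033856


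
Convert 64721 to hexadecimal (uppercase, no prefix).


64721 = FCD1 hex

FCD1


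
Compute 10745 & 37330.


0b10100111111001 & 0b1001000111010010 = 0b111010000 = 464

464


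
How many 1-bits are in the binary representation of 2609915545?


0b10011011100100000010011010011001 has 14 set bits

14


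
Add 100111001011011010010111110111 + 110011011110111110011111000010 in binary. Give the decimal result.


100111001011011010010111110111 + 110011011110111110011111000010 = 1011010101010011000110110111001 = 1521061305

1521061305


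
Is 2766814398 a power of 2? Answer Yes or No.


0b10100100111010100011110010111110. Multiple bits set => No

No


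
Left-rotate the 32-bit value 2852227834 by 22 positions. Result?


Rotate 0b10101010000000011000101011111010 left by 22 (32-bit) = 0b10111110101010101000000001100010 = 3198845026

3198845026


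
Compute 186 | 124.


0b10111010 | 0b1111100 = 0b11111110 = 254

254


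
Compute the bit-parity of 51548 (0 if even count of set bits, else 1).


0b1100100101011100 has 8 ones => parity 0

0


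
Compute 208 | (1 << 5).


208 | (1 << 5) = 208 | 32 = 240

240


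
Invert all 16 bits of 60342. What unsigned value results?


60342 ^ 65535 = 5193

5193


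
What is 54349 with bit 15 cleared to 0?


54349 & ~(1 << 15) = 21581

21581


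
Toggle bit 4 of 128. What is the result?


128 ^ (1 << 4) = 128 ^ 16 = 144

144


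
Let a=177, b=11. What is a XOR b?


177 ^ 11 = 186

186


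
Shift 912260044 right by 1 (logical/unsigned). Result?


0b110110010111111111101111001100 >> 1 = 0b11011001011111111110111100110 = 456130022

456130022


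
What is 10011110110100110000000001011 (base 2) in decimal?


10011110110100110000000001011 in decimal = 333078539

333078539


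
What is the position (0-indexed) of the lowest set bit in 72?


0b1001000. Lowest set bit at position 3

3


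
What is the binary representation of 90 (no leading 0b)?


90 = 1011010 in binary

1011010


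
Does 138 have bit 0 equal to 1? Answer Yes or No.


0b10001010, bit 0 = 0. No

No


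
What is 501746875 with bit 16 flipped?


501746875 ^ (1 << 16) = 501746875 ^ 65536 = 501812411

501812411


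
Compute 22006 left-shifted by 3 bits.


0b101010111110110 << 3 = 0b101010111110110000 = 176048

176048


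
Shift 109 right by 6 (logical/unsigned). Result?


0b1101101 >> 6 = 0b1 = 1

1


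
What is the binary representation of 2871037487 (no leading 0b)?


2871037487 = 10101011001000001000111000101111 in binary

10101011001000001000111000101111


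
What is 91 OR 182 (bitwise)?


0b1011011 | 0b10110110 = 0b11111111 = 255

255


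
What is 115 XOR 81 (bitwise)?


0b1110011 ^ 0b1010001 = 0b100010 = 34

34


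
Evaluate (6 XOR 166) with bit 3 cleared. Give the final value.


Step 1: 6 ^ 166 = 160
Step 2: 160 & ~(1 << 3) = 160

160


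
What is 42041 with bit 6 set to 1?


42041 | (1 << 6) = 42041 | 64 = 42105

42105


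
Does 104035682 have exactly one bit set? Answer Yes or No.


0b110001100110111010101100010. Multiple bits set => No

No


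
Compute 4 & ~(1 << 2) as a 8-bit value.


4 & ~(1 << 2) = 0

0


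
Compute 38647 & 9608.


0b1001011011110111 & 0b10010110001000 = 0b10010000000 = 1152

1152


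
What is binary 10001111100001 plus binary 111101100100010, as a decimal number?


10001111100001 + 111101100100010 = 1001111100000011 = 40707

40707


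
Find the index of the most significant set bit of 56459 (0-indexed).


0b1101110010001011. Highest set bit at position 15

15


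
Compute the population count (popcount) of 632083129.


0b100101101011001101001010111001 has 16 set bits

16


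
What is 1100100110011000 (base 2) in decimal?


1100100110011000 in decimal = 51608

51608


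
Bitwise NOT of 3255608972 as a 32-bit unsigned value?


~0b11000010000011001010011010001100 = 0b111101111100110101100101110011 = 1039358323 (32-bit unsigned)

1039358323


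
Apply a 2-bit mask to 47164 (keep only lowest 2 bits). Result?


47164 & 3 = 0

0


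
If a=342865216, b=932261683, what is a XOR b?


342865216 ^ 932261683 = 603888243

603888243


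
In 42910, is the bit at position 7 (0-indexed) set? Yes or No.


0b1010011110011110, bit 7 = 1. Yes

Yes


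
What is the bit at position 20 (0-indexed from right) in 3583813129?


0b11010101100111001010011000001001, position 20 = 1

1


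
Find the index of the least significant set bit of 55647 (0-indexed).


0b1101100101011111. Lowest set bit at position 0

0


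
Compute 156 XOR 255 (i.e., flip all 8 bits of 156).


156 ^ 255 = 99

99


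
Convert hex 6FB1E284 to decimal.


6FB1E284 hex = 1873928836 decimal

1873928836
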